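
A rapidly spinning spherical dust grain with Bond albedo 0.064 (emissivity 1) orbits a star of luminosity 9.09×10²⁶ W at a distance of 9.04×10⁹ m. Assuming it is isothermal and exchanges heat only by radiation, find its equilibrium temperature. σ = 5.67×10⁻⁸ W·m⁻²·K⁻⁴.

T ≈ 1380 K

First find the stellar flux at distance d: S = L/(4πd²) = 9.09×10²⁶/(4π·(9.04×10⁹)²) = 8.852×10⁵ W/m².
For an isothermal sphere, absorbed (1−a)S·πr² = emitted σ·4πr²·T⁴, so T⁴ = (1−a)S/(4σ).
T⁴ = 0.936·8.852×10⁵/(4·5.67×10⁻⁸) = 3.653×10¹² K⁴.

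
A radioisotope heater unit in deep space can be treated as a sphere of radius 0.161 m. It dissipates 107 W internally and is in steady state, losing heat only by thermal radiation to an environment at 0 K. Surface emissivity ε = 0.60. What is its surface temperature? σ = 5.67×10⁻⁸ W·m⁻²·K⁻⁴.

T ≈ 313 K

Steady state: internal power = radiated power, P = εσA T⁴.
Radiating area A = 4πr² = 0.3257 m².
T⁴ = P/(εσA) = 107/(0.60·5.67×10⁻⁸·0.3257) = 9.656×10⁹ K⁴.
T = (9.656×10⁹)^(1/4).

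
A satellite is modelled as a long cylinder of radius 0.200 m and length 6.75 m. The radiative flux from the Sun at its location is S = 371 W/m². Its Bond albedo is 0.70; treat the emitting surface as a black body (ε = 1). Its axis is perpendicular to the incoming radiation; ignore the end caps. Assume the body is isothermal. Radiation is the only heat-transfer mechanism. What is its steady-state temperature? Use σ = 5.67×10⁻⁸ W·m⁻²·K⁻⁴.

T ≈ 158 K

At equilibrium, absorbed power = emitted power.
Absorbing cross-section = 2rL = 2.700 m²; emitting surface = 2πrL = 8.482 m² (ratio π).
(1−a)S·A_cross = εσ·A_surf·T⁴  ⇒  T⁴ = (1−a)S/(πσ).
T⁴ = 0.300·371/(π·5.67×10⁻⁸) = 6.248×10⁸ K⁴.
T = (6.248×10⁸)^(1/4).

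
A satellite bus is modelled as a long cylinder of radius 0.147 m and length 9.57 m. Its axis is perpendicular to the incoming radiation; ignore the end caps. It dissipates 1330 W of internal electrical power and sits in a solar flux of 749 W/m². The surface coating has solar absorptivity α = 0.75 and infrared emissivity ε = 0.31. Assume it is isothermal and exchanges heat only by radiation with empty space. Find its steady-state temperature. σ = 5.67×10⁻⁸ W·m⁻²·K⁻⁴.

At steady state, absorbed solar power + internal power = radiated power.
Absorbed: α·S·A_cross = 0.75·749·2.814 = 1581 W (cross-section 2rL).
Total input = 1581 + 1330 = 2911 W.
Radiated: εσ·A_surf·T⁴ with A_surf = 2πrL = 8.839 m².
T⁴ = 2911/(0.31·5.67×10⁻⁸·8.839) = 1.873×10¹⁰ K⁴.

T ≈ 370 K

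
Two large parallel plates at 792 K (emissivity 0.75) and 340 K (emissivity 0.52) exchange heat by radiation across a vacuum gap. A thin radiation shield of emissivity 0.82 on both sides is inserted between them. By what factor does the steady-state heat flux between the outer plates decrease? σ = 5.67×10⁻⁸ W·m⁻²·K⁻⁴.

factor ≈ 1.64

Without shield: q₀ = σΔ(T⁴)/(1/ε₁+1/ε₂−1) with denominator 2.256.
With shield the two gaps are in series; the resistances add: (1/ε₁+1/ε_s−1)+(1/ε_s+1/ε₂−1) = 1.553+2.143 = 3.695.
Heat-flux ratio q₀/q = 3.695/2.256.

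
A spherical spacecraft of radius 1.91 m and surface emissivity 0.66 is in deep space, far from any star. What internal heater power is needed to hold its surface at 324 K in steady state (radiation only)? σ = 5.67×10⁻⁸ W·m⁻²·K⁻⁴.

P = εσ·4πr²·T⁴.
4πr² = 45.84 m²; T⁴ = 1.102×10¹⁰ K⁴.
P = 0.66·5.67×10⁻⁸·45.84·1.102×10¹⁰.

P ≈ 18900 W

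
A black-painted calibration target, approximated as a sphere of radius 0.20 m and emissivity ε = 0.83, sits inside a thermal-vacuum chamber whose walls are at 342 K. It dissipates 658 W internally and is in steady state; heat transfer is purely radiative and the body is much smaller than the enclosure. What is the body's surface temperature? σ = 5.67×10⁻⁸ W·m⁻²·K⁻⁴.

T ≈ 451 K

For a small grey body in a large enclosure, net radiated power = εσA(T⁴ − T_w⁴).
Steady state: P = εσA(T⁴ − T_w⁴) with A = 4πr² = 0.5027 m².
T⁴ = P/(εσA) + T_w⁴ = 658/(0.83·5.67×10⁻⁸·0.5027) + (342)⁴
    = 2.782×10¹⁰ + 1.368×10¹⁰ = 4.150×10¹⁰ K⁴.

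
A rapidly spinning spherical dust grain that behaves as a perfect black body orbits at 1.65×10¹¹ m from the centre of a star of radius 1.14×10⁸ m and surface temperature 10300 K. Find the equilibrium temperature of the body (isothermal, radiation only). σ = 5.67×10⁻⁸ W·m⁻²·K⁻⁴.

The star's surface emits σT_*⁴; at distance d the flux is S = σT_*⁴(R_*/d)².
S = 5.67×10⁻⁸·(10300)⁴·(1.14×10⁸/1.65×10¹¹)² = 304.6 W/m².
For an isothermal sphere T⁴ = (1−a)S/(4σ) = 1.343×10⁹ K⁴.

T ≈ 191 K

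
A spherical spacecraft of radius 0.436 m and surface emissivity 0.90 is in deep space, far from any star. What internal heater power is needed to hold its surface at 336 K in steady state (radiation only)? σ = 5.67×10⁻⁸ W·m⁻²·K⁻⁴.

P = εσ·4πr²·T⁴.
4πr² = 2.389 m²; T⁴ = 1.275×10¹⁰ K⁴.
P = 0.90·5.67×10⁻⁸·2.389·1.275×10¹⁰.

P ≈ 1550 W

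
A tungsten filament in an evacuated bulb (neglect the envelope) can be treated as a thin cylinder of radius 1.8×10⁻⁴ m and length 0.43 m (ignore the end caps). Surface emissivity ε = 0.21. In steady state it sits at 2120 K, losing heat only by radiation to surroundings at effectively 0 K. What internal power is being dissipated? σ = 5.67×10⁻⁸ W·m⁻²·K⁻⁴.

P ≈ 117 W

Steady state: P = εσA T⁴.
A = 2πrL = 4.863×10⁻⁴ m²; T⁴ = (2120)⁴ = 2.020×10¹³ K⁴.
P = 0.21 × 5.67×10⁻⁸ × 4.863×10⁻⁴ × 2.020×10¹³.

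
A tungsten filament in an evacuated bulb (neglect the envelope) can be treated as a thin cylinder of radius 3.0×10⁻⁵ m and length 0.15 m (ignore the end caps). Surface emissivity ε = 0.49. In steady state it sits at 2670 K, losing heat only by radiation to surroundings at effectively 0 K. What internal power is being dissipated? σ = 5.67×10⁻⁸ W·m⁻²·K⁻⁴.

Steady state: P = εσA T⁴.
A = 2πrL = 2.827×10⁻⁵ m²; T⁴ = (2670)⁴ = 5.082×10¹³ K⁴.
P = 0.49 × 5.67×10⁻⁸ × 2.827×10⁻⁵ × 5.082×10¹³.

P ≈ 39.9 W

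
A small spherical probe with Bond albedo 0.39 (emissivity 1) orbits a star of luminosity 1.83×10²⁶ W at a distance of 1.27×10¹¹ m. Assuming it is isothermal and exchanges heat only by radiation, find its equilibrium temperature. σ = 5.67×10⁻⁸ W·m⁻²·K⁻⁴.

First find the stellar flux at distance d: S = L/(4πd²) = 1.83×10²⁶/(4π·(1.27×10¹¹)²) = 902.9 W/m².
For an isothermal sphere, absorbed (1−a)S·πr² = emitted σ·4πr²·T⁴, so T⁴ = (1−a)S/(4σ).
T⁴ = 0.610·902.9/(4·5.67×10⁻⁸) = 2.428×10⁹ K⁴.

T ≈ 222 K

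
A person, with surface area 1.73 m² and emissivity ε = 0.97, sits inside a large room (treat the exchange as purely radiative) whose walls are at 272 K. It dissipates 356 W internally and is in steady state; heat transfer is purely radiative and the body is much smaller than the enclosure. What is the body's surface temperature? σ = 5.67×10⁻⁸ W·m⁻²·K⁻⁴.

For a small grey body in a large enclosure, net radiated power = εσA(T⁴ − T_w⁴).
Steady state: P = εσA(T⁴ − T_w⁴) with A = 1.73 m².
T⁴ = P/(εσA) + T_w⁴ = 356/(0.97·5.67×10⁻⁸·1.730) + (272)⁴
    = 3.742×10⁹ + 5.474×10⁹ = 9.215×10⁹ K⁴.

T ≈ 310 K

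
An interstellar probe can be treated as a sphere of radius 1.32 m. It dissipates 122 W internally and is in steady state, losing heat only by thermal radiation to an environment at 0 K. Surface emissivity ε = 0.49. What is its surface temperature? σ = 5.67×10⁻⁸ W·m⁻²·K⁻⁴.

T ≈ 119 K

Steady state: internal power = radiated power, P = εσA T⁴.
Radiating area A = 4πr² = 21.90 m².
T⁴ = P/(εσA) = 122/(0.49·5.67×10⁻⁸·21.90) = 2.006×10⁸ K⁴.
T = (2.006×10⁸)^(1/4).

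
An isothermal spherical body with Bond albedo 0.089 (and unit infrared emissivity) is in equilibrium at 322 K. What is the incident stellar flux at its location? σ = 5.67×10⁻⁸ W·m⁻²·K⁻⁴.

S ≈ 2680 W/m²

(1−a)S·πr² = σ·4πr²·T⁴ ⇒ S = 4σT⁴/(1−a).
S = 4·5.67×10⁻⁸·1.075×10¹⁰/0.911.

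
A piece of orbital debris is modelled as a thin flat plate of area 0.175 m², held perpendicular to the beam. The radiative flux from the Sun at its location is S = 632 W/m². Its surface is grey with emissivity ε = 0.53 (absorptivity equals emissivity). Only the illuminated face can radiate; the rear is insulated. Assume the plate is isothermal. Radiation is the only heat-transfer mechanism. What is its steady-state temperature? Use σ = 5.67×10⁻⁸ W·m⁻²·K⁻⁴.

At equilibrium, absorbed power = emitted power.
Absorbing cross-section = A = 0.1750 m²; emitting surface = A = 0.1750 m² (ratio 1).
εS·A_cross = εσ·A_surf·T⁴  ⇒  T⁴ = S/(1σ)   (ε cancels).
T⁴ = 632/(1·5.67×10⁻⁸) = 1.115×10¹⁰ K⁴.
T = (1.115×10¹⁰)^(1/4).

T ≈ 325 K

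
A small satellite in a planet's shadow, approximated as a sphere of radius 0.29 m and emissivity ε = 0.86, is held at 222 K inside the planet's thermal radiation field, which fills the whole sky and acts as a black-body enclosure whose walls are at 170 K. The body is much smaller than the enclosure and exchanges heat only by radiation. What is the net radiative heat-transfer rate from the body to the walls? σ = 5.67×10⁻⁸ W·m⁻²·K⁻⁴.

P_net ≈ 82.1 W

For a small grey body in a large enclosure: P_net = εσA(T_body⁴ − T_wall⁴).
A = 4πr² = 1.057 m²; T_body⁴ − T_wall⁴ = 2.429×10⁹ − 8.352×10⁸ = 1.594×10⁹ K⁴.
|P_net| = 0.86·5.67×10⁻⁸·1.057·1.594×10⁹.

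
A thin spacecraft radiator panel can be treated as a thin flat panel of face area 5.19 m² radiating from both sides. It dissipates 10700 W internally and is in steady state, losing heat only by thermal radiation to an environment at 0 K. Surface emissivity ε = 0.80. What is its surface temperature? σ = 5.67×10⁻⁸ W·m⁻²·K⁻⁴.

T ≈ 388 K

Steady state: internal power = radiated power, P = εσA T⁴.
Radiating area A = 2·5.19 = 10.38 m².
T⁴ = P/(εσA) = 10700/(0.80·5.67×10⁻⁸·10.38) = 2.273×10¹⁰ K⁴.
T = (2.273×10¹⁰)^(1/4).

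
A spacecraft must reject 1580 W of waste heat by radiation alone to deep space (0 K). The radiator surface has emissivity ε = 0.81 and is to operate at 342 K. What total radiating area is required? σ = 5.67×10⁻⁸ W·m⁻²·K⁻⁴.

P = εσA T⁴ ⇒ A = P/(εσT⁴).
T⁴ = 1.368×10¹⁰ K⁴.
A = 1580/(0.81 × 5.67×10⁻⁸ × 1.368×10¹⁰).

A ≈ 2.51 m²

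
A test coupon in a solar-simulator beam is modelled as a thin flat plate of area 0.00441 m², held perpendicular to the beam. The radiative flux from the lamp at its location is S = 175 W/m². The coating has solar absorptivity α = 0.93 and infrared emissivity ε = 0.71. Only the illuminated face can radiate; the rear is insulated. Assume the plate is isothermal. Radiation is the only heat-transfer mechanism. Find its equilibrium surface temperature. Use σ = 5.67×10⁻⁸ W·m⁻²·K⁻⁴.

At equilibrium, absorbed power = emitted power.
Absorbing cross-section = A = 0.004410 m²; emitting surface = A = 0.004410 m² (ratio 1).
αS·A_cross = εσ·A_surf·T⁴  ⇒  T⁴ = αS/(ε·1σ).
T⁴ = 0.930·175/(0.71·1·5.67×10⁻⁸) = 4.043×10⁹ K⁴.
T = (4.043×10⁹)^(1/4).

T ≈ 252 K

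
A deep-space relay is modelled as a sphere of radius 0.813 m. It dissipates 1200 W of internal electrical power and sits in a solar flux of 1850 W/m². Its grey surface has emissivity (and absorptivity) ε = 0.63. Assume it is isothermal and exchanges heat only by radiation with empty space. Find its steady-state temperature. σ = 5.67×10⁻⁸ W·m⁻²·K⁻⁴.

T ≈ 332 K

At steady state, absorbed solar power + internal power = radiated power.
Absorbed: α·S·A_cross = 0.63·1850·2.076 = 2420 W (cross-section πr²).
Total input = 2420 + 1200 = 3620 W.
Radiated: εσ·A_surf·T⁴ with A_surf = 4πr² = 8.306 m².
T⁴ = 3620/(0.63·5.67×10⁻⁸·8.306) = 1.220×10¹⁰ K⁴.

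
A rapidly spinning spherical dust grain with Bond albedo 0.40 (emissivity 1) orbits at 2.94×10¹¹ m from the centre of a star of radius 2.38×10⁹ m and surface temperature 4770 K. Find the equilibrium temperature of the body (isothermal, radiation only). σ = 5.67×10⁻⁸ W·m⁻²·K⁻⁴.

The star's surface emits σT_*⁴; at distance d the flux is S = σT_*⁴(R_*/d)².
S = 5.67×10⁻⁸·(4770)⁴·(2.38×10⁹/2.94×10¹¹)² = 1924 W/m².
For an isothermal sphere T⁴ = (1−a)S/(4σ) = 5.089×10⁹ K⁴.

T ≈ 267 K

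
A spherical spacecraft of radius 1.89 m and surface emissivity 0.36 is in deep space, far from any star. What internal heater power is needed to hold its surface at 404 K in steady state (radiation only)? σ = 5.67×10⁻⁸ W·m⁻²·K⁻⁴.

P ≈ 24400 W

P = εσ·4πr²·T⁴.
4πr² = 44.89 m²; T⁴ = 2.664×10¹⁰ K⁴.
P = 0.36·5.67×10⁻⁸·44.89·2.664×10¹⁰.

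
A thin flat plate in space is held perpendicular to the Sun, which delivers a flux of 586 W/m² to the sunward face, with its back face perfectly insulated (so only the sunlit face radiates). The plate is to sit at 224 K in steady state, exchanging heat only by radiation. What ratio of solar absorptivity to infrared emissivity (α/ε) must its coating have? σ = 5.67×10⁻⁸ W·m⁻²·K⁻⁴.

Balance: αS·A = εσ·1A·T⁴ ⇒ α/ε = σT⁴/S.
α/ε = 5.67×10⁻⁸·(224)⁴/586 = 5.67×10⁻⁸·2.518×10⁹/586.

α/ε ≈ 0.244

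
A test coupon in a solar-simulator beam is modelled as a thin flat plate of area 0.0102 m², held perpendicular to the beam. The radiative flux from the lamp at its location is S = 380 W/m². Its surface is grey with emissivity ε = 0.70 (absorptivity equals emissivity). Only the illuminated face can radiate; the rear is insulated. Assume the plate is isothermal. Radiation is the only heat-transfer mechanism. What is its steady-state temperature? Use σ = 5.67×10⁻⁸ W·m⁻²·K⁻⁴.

T ≈ 286 K

At equilibrium, absorbed power = emitted power.
Absorbing cross-section = A = 0.01020 m²; emitting surface = A = 0.01020 m² (ratio 1).
εS·A_cross = εσ·A_surf·T⁴  ⇒  T⁴ = S/(1σ)   (ε cancels).
T⁴ = 380/(1·5.67×10⁻⁸) = 6.702×10⁹ K⁴.
T = (6.702×10⁹)^(1/4).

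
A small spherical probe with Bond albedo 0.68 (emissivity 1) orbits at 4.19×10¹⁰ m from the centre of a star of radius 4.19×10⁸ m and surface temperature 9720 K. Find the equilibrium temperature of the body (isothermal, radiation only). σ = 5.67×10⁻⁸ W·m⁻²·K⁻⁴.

T ≈ 517 K

The star's surface emits σT_*⁴; at distance d the flux is S = σT_*⁴(R_*/d)².
S = 5.67×10⁻⁸·(9720)⁴·(4.19×10⁸/4.19×10¹⁰)² = 50610 W/m².
For an isothermal sphere T⁴ = (1−a)S/(4σ) = 7.141×10¹⁰ K⁴.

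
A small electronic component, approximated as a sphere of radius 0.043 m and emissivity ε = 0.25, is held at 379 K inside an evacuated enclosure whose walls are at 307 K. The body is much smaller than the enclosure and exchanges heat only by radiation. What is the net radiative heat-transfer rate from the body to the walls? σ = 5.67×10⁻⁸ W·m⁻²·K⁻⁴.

P_net ≈ 3.87 W

For a small grey body in a large enclosure: P_net = εσA(T_body⁴ − T_wall⁴).
A = 4πr² = 0.02324 m²; T_body⁴ − T_wall⁴ = 2.063×10¹⁰ − 8.883×10⁹ = 1.175×10¹⁰ K⁴.
|P_net| = 0.25·5.67×10⁻⁸·0.02324·1.175×10¹⁰.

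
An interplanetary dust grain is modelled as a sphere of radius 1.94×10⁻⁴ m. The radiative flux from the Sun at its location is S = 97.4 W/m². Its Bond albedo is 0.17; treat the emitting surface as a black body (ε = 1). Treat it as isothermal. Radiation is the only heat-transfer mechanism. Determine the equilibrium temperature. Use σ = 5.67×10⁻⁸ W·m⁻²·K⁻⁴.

T ≈ 137 K

At equilibrium, absorbed power = emitted power.
Absorbing cross-section = πr² = 1.182×10⁻⁷ m²; emitting surface = 4πr² = 4.729×10⁻⁷ m² (ratio 4).
(1−a)S·A_cross = εσ·A_surf·T⁴  ⇒  T⁴ = (1−a)S/(4σ).
T⁴ = 0.830·97.4/(4·5.67×10⁻⁸) = 3.564×10⁸ K⁴.
T = (3.564×10⁸)^(1/4).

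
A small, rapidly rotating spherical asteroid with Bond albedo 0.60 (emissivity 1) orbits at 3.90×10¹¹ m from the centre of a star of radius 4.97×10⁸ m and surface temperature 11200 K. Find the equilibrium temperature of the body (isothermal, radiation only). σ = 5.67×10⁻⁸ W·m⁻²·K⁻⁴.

The star's surface emits σT_*⁴; at distance d the flux is S = σT_*⁴(R_*/d)².
S = 5.67×10⁻⁸·(11200)⁴·(4.97×10⁸/3.90×10¹¹)² = 1449 W/m².
For an isothermal sphere T⁴ = (1−a)S/(4σ) = 2.555×10⁹ K⁴.

T ≈ 225 K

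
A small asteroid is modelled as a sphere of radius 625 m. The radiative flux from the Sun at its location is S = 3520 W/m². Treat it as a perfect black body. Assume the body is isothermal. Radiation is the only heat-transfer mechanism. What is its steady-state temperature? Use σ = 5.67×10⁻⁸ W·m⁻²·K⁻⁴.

T ≈ 353 K

At equilibrium, absorbed power = emitted power.
Absorbing cross-section = πr² = 1.227×10⁶ m²; emitting surface = 4πr² = 4.909×10⁶ m² (ratio 4).
S·A_cross = εσ·A_surf·T⁴  ⇒  T⁴ = S/(4σ).
T⁴ = 1.00·3520/(4·5.67×10⁻⁸) = 1.552×10¹⁰ K⁴.
T = (1.552×10¹⁰)^(1/4).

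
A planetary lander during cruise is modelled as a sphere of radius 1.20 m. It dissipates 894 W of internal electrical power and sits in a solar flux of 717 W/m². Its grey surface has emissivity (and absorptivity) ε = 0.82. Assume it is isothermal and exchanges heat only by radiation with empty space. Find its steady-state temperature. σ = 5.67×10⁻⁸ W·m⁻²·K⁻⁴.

At steady state, absorbed solar power + internal power = radiated power.
Absorbed: α·S·A_cross = 0.82·717·4.524 = 2660 W (cross-section πr²).
Total input = 2660 + 894 = 3554 W.
Radiated: εσ·A_surf·T⁴ with A_surf = 4πr² = 18.10 m².
T⁴ = 3554/(0.82·5.67×10⁻⁸·18.10) = 4.224×10⁹ K⁴.

T ≈ 255 K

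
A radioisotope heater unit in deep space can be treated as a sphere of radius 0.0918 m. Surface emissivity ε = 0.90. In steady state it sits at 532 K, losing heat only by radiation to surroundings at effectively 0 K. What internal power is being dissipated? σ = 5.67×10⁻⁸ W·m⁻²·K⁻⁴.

Steady state: P = εσA T⁴.
A = 4πr² = 0.1059 m²; T⁴ = (532)⁴ = 8.010×10¹⁰ K⁴.
P = 0.90 × 5.67×10⁻⁸ × 0.1059 × 8.010×10¹⁰.

P ≈ 433 W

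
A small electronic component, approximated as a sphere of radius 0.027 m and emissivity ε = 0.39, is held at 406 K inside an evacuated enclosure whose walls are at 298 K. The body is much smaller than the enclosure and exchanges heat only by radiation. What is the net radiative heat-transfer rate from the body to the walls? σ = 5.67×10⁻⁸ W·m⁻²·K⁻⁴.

For a small grey body in a large enclosure: P_net = εσA(T_body⁴ − T_wall⁴).
A = 4πr² = 0.009161 m²; T_body⁴ − T_wall⁴ = 2.717×10¹⁰ − 7.886×10⁹ = 1.928×10¹⁰ K⁴.
|P_net| = 0.39·5.67×10⁻⁸·0.009161·1.928×10¹⁰.

P_net ≈ 3.91 W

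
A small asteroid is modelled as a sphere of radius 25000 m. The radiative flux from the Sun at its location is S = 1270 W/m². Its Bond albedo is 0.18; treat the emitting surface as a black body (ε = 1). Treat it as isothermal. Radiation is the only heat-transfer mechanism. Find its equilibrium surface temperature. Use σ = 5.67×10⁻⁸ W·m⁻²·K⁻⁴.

At equilibrium, absorbed power = emitted power.
Absorbing cross-section = πr² = 1.963×10⁹ m²; emitting surface = 4πr² = 7.854×10⁹ m² (ratio 4).
(1−a)S·A_cross = εσ·A_surf·T⁴  ⇒  T⁴ = (1−a)S/(4σ).
T⁴ = 0.820·1270/(4·5.67×10⁻⁸) = 4.592×10⁹ K⁴.
T = (4.592×10⁹)^(1/4).

T ≈ 260 K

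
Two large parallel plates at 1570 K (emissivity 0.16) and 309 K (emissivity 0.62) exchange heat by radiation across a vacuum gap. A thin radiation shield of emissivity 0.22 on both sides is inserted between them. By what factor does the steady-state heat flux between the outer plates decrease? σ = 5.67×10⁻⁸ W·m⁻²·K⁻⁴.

factor ≈ 2.18

Without shield: q₀ = σΔ(T⁴)/(1/ε₁+1/ε₂−1) with denominator 6.863.
With shield the two gaps are in series; the resistances add: (1/ε₁+1/ε_s−1)+(1/ε_s+1/ε₂−1) = 9.795+5.158 = 14.95.
Heat-flux ratio q₀/q = 14.95/6.863.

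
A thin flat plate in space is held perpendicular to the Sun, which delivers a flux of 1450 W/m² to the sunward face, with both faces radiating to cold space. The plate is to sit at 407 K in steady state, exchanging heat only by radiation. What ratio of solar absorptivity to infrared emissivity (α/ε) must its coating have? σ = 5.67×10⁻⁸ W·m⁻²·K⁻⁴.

α/ε ≈ 2.15

Balance: αS·A = εσ·2A·T⁴ ⇒ α/ε = 2σT⁴/S.
α/ε = 2·5.67×10⁻⁸·(407)⁴/1450 = 2·5.67×10⁻⁸·2.744×10¹⁰/1450.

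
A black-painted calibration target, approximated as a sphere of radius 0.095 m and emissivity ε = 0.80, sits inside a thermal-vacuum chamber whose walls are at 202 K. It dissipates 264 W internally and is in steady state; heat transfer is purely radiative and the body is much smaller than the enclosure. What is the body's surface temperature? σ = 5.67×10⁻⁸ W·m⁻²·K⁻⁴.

T ≈ 480 K

For a small grey body in a large enclosure, net radiated power = εσA(T⁴ − T_w⁴).
Steady state: P = εσA(T⁴ − T_w⁴) with A = 4πr² = 0.1134 m².
T⁴ = P/(εσA) + T_w⁴ = 264/(0.80·5.67×10⁻⁸·0.1134) + (202)⁴
    = 5.132×10¹⁰ + 1.665×10⁹ = 5.298×10¹⁰ K⁴.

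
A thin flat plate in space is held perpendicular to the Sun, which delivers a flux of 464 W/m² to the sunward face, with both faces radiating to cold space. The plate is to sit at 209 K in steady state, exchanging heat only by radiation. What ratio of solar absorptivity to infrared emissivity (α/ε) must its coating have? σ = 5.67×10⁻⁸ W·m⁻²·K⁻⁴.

Balance: αS·A = εσ·2A·T⁴ ⇒ α/ε = 2σT⁴/S.
α/ε = 2·5.67×10⁻⁸·(209)⁴/464 = 2·5.67×10⁻⁸·1.908×10⁹/464.

α/ε ≈ 0.466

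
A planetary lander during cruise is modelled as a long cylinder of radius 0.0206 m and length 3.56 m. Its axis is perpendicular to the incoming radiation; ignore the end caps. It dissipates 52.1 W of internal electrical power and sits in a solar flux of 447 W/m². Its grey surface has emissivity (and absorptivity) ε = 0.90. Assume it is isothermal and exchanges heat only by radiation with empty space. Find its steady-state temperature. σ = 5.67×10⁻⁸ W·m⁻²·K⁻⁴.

T ≈ 262 K

At steady state, absorbed solar power + internal power = radiated power.
Absorbed: α·S·A_cross = 0.90·447·0.1467 = 59.01 W (cross-section 2rL).
Total input = 59.01 + 52.1 = 111.1 W.
Radiated: εσ·A_surf·T⁴ with A_surf = 2πrL = 0.4608 m².
T⁴ = 111.1/(0.90·5.67×10⁻⁸·0.4608) = 4.725×10⁹ K⁴.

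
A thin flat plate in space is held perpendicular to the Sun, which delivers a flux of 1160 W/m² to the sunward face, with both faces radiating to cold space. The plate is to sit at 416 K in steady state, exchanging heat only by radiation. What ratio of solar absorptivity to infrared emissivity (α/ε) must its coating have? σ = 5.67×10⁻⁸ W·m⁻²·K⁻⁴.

α/ε ≈ 2.93

Balance: αS·A = εσ·2A·T⁴ ⇒ α/ε = 2σT⁴/S.
α/ε = 2·5.67×10⁻⁸·(416)⁴/1160 = 2·5.67×10⁻⁸·2.995×10¹⁰/1160.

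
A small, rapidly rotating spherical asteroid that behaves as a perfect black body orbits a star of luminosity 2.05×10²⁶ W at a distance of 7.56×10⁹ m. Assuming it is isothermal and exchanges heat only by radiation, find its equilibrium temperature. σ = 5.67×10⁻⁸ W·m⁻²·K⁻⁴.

First find the stellar flux at distance d: S = L/(4πd²) = 2.05×10²⁶/(4π·(7.56×10⁹)²) = 2.854×10⁵ W/m².
For an isothermal sphere, absorbed (1−a)S·πr² = emitted σ·4πr²·T⁴, so T⁴ = (1−a)S/(4σ).
T⁴ = 1.00·2.854×10⁵/(4·5.67×10⁻⁸) = 1.259×10¹² K⁴.

T ≈ 1060 K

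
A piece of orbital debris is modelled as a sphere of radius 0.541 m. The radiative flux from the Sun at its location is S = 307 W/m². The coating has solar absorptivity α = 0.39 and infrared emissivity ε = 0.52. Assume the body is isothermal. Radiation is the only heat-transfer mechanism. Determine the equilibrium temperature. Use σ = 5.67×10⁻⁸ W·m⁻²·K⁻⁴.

T ≈ 179 K

At equilibrium, absorbed power = emitted power.
Absorbing cross-section = πr² = 0.9195 m²; emitting surface = 4πr² = 3.678 m² (ratio 4).
αS·A_cross = εσ·A_surf·T⁴  ⇒  T⁴ = αS/(ε·4σ).
T⁴ = 0.390·307/(0.52·4·5.67×10⁻⁸) = 1.015×10⁹ K⁴.
T = (1.015×10⁹)^(1/4).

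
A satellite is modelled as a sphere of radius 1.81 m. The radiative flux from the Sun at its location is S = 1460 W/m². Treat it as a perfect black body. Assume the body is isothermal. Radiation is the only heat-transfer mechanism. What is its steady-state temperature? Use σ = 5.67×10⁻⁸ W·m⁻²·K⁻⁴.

T ≈ 283 K

At equilibrium, absorbed power = emitted power.
Absorbing cross-section = πr² = 10.29 m²; emitting surface = 4πr² = 41.17 m² (ratio 4).
S·A_cross = εσ·A_surf·T⁴  ⇒  T⁴ = S/(4σ).
T⁴ = 1.00·1460/(4·5.67×10⁻⁸) = 6.437×10⁹ K⁴.
T = (6.437×10⁹)^(1/4).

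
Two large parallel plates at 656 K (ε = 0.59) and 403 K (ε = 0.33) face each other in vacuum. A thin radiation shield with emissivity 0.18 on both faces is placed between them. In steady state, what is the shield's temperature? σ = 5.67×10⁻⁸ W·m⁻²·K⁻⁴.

In steady state the net flux on the hot side equals that on the cold side.
σ(T₁⁴−T_s⁴)/D₁ = σ(T_s⁴−T₂⁴)/D₂, with D₁ = 1/ε₁+1/ε_s−1 = 6.250, D₂ = 1/ε_s+1/ε₂−1 = 7.586.
Solve for T_s⁴: T_s⁴ = (D₂·T₁⁴ + D₁·T₂⁴)/(D₁+D₂) = 1.134×10¹¹ K⁴.

T_s ≈ 580 K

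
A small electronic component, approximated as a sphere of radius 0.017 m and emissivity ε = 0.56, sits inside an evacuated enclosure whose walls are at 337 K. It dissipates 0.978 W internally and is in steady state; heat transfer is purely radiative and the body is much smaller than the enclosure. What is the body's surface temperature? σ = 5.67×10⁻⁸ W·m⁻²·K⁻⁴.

For a small grey body in a large enclosure, net radiated power = εσA(T⁴ − T_w⁴).
Steady state: P = εσA(T⁴ − T_w⁴) with A = 4πr² = 0.003632 m².
T⁴ = P/(εσA) + T_w⁴ = 0.978/(0.56·5.67×10⁻⁸·0.003632) + (337)⁴
    = 8.481×10⁹ + 1.290×10¹⁰ = 2.138×10¹⁰ K⁴.

T ≈ 382 K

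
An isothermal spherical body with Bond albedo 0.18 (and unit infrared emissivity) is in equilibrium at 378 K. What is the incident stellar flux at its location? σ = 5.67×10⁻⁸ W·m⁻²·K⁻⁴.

S ≈ 5650 W/m²

(1−a)S·πr² = σ·4πr²·T⁴ ⇒ S = 4σT⁴/(1−a).
S = 4·5.67×10⁻⁸·2.042×10¹⁰/0.820.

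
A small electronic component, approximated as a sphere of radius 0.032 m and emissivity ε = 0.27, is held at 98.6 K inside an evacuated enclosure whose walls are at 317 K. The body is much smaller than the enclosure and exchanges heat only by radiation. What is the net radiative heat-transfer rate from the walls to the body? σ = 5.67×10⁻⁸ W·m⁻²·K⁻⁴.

For a small grey body in a large enclosure: P_net = εσA(T_body⁴ − T_wall⁴).
A = 4πr² = 0.01287 m²; T_body⁴ − T_wall⁴ = 9.452×10⁷ − 1.010×10¹⁰ = -1.000×10¹⁰ K⁴.
|P_net| = 0.27·5.67×10⁻⁸·0.01287·1.000×10¹⁰.

P_net ≈ 1.97 W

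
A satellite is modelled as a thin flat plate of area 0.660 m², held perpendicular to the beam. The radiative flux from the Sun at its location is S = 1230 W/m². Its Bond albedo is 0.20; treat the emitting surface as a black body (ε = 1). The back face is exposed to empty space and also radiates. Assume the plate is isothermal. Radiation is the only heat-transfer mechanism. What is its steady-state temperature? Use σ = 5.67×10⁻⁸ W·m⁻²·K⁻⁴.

At equilibrium, absorbed power = emitted power.
Absorbing cross-section = A = 0.6600 m²; emitting surface = 2A = 1.320 m² (ratio 2).
(1−a)S·A_cross = εσ·A_surf·T⁴  ⇒  T⁴ = (1−a)S/(2σ).
T⁴ = 0.800·1230/(2·5.67×10⁻⁸) = 8.677×10⁹ K⁴.
T = (8.677×10⁹)^(1/4).

T ≈ 305 K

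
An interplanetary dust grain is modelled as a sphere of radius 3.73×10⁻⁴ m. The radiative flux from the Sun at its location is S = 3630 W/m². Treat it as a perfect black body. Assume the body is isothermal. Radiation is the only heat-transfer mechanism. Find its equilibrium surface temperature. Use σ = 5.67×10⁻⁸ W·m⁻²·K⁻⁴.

T ≈ 356 K

At equilibrium, absorbed power = emitted power.
Absorbing cross-section = πr² = 4.371×10⁻⁷ m²; emitting surface = 4πr² = 1.748×10⁻⁶ m² (ratio 4).
S·A_cross = εσ·A_surf·T⁴  ⇒  T⁴ = S/(4σ).
T⁴ = 1.00·3630/(4·5.67×10⁻⁸) = 1.601×10¹⁰ K⁴.
T = (1.601×10¹⁰)^(1/4).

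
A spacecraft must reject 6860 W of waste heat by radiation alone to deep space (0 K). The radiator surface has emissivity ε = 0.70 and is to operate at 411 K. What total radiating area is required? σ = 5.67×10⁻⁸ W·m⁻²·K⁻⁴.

A ≈ 6.06 m²

P = εσA T⁴ ⇒ A = P/(εσT⁴).
T⁴ = 2.853×10¹⁰ K⁴.
A = 6860/(0.70 × 5.67×10⁻⁸ × 2.853×10¹⁰).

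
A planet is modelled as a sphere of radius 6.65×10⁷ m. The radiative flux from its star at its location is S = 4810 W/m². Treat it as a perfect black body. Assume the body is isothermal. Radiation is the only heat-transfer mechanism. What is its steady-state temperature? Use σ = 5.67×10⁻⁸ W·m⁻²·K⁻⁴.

At equilibrium, absorbed power = emitted power.
Absorbing cross-section = πr² = 1.389×10¹⁶ m²; emitting surface = 4πr² = 5.557×10¹⁶ m² (ratio 4).
S·A_cross = εσ·A_surf·T⁴  ⇒  T⁴ = S/(4σ).
T⁴ = 1.00·4810/(4·5.67×10⁻⁸) = 2.121×10¹⁰ K⁴.
T = (2.121×10¹⁰)^(1/4).

T ≈ 382 K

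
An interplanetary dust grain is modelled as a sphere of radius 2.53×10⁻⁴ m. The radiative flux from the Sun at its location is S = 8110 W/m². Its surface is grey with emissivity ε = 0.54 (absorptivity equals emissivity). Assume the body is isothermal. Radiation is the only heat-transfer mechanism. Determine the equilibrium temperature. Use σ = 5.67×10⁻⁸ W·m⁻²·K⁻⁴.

T ≈ 435 K

At equilibrium, absorbed power = emitted power.
Absorbing cross-section = πr² = 2.011×10⁻⁷ m²; emitting surface = 4πr² = 8.044×10⁻⁷ m² (ratio 4).
εS·A_cross = εσ·A_surf·T⁴  ⇒  T⁴ = S/(4σ)   (ε cancels).
T⁴ = 8110/(4·5.67×10⁻⁸) = 3.576×10¹⁰ K⁴.
T = (3.576×10¹⁰)^(1/4).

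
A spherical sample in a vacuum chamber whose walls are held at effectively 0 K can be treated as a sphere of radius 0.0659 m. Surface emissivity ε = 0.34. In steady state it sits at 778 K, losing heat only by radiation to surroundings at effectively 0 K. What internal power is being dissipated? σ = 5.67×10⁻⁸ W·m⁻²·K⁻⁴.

Steady state: P = εσA T⁴.
A = 4πr² = 0.05457 m²; T⁴ = (778)⁴ = 3.664×10¹¹ K⁴.
P = 0.34 × 5.67×10⁻⁸ × 0.05457 × 3.664×10¹¹.

P ≈ 385 W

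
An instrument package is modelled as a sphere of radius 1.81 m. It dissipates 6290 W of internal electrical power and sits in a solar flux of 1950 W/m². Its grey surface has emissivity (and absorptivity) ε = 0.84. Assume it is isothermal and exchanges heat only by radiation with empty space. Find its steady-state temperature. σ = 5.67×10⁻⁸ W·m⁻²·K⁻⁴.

At steady state, absorbed solar power + internal power = radiated power.
Absorbed: α·S·A_cross = 0.84·1950·10.29 = 16860 W (cross-section πr²).
Total input = 16860 + 6290 = 23150 W.
Radiated: εσ·A_surf·T⁴ with A_surf = 4πr² = 41.17 m².
T⁴ = 23150/(0.84·5.67×10⁻⁸·41.17) = 1.181×10¹⁰ K⁴.

T ≈ 330 K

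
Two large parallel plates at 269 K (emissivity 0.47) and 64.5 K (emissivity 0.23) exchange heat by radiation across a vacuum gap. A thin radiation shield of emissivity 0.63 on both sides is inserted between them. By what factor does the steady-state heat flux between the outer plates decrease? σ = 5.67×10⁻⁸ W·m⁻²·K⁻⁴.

Without shield: q₀ = σΔ(T⁴)/(1/ε₁+1/ε₂−1) with denominator 5.475.
With shield the two gaps are in series; the resistances add: (1/ε₁+1/ε_s−1)+(1/ε_s+1/ε₂−1) = 2.715+4.935 = 7.650.
Heat-flux ratio q₀/q = 7.650/5.475.

factor ≈ 1.40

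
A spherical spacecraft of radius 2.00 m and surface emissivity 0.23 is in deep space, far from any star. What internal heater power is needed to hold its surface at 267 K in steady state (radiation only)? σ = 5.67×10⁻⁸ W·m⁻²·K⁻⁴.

P ≈ 3330 W

P = εσ·4πr²·T⁴.
4πr² = 50.27 m²; T⁴ = 5.082×10⁹ K⁴.
P = 0.23·5.67×10⁻⁸·50.27·5.082×10⁹.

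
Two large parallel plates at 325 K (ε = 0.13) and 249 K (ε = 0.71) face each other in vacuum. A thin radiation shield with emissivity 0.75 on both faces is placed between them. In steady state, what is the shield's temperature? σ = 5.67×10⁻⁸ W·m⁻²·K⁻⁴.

T_s ≈ 268 K

In steady state the net flux on the hot side equals that on the cold side.
σ(T₁⁴−T_s⁴)/D₁ = σ(T_s⁴−T₂⁴)/D₂, with D₁ = 1/ε₁+1/ε_s−1 = 8.026, D₂ = 1/ε_s+1/ε₂−1 = 1.742.
Solve for T_s⁴: T_s⁴ = (D₂·T₁⁴ + D₁·T₂⁴)/(D₁+D₂) = 5.148×10⁹ K⁴.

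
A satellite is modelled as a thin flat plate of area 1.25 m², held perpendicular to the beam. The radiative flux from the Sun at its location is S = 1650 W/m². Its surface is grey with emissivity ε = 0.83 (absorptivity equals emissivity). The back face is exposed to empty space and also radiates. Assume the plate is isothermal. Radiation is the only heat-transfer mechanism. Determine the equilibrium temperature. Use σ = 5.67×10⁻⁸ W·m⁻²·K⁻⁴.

T ≈ 347 K

At equilibrium, absorbed power = emitted power.
Absorbing cross-section = A = 1.250 m²; emitting surface = 2A = 2.500 m² (ratio 2).
εS·A_cross = εσ·A_surf·T⁴  ⇒  T⁴ = S/(2σ)   (ε cancels).
T⁴ = 1650/(2·5.67×10⁻⁸) = 1.455×10¹⁰ K⁴.
T = (1.455×10¹⁰)^(1/4).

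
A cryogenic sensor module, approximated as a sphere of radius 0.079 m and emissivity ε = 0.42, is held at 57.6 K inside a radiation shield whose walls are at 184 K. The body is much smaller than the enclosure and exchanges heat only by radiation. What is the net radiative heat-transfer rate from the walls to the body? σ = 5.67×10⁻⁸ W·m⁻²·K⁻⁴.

P_net ≈ 2.12 W

For a small grey body in a large enclosure: P_net = εσA(T_body⁴ − T_wall⁴).
A = 4πr² = 0.07843 m²; T_body⁴ − T_wall⁴ = 1.101×10⁷ − 1.146×10⁹ = -1.135×10⁹ K⁴.
|P_net| = 0.42·5.67×10⁻⁸·0.07843·1.135×10⁹.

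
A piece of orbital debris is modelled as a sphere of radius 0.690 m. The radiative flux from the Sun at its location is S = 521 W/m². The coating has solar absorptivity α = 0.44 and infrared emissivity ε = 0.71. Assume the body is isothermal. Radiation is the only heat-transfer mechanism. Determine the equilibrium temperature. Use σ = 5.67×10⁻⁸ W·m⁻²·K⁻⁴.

T ≈ 194 K

At equilibrium, absorbed power = emitted power.
Absorbing cross-section = πr² = 1.496 m²; emitting surface = 4πr² = 5.983 m² (ratio 4).
αS·A_cross = εσ·A_surf·T⁴  ⇒  T⁴ = αS/(ε·4σ).
T⁴ = 0.440·521/(0.71·4·5.67×10⁻⁸) = 1.424×10⁹ K⁴.
T = (1.424×10⁹)^(1/4).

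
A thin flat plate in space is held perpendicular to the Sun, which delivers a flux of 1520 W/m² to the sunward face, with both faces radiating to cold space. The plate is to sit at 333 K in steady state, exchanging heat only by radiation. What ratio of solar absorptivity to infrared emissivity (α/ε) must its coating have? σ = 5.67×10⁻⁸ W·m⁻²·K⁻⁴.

Balance: αS·A = εσ·2A·T⁴ ⇒ α/ε = 2σT⁴/S.
α/ε = 2·5.67×10⁻⁸·(333)⁴/1520 = 2·5.67×10⁻⁸·1.230×10¹⁰/1520.

α/ε ≈ 0.917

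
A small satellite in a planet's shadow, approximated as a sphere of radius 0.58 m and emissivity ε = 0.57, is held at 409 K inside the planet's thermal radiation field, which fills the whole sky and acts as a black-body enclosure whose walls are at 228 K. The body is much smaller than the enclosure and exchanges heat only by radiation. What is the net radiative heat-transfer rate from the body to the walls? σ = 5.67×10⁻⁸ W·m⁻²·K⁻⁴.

P_net ≈ 3450 W

For a small grey body in a large enclosure: P_net = εσA(T_body⁴ − T_wall⁴).
A = 4πr² = 4.227 m²; T_body⁴ − T_wall⁴ = 2.798×10¹⁰ − 2.702×10⁹ = 2.528×10¹⁰ K⁴.
|P_net| = 0.57·5.67×10⁻⁸·4.227·2.528×10¹⁰.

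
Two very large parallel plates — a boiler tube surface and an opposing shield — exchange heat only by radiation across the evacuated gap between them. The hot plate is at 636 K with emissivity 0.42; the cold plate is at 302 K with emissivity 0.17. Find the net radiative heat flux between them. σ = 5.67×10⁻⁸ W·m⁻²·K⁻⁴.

q ≈ 1210 W/m²

For two infinite grey parallel plates, q = σ(T₁⁴ − T₂⁴)/(1/ε₁ + 1/ε₂ − 1).
T₁⁴ − T₂⁴ = 1.636×10¹¹ − 8.318×10⁹ = 1.553×10¹¹ K⁴.
1/ε₁ + 1/ε₂ − 1 = 2.381 + 5.882 − 1 = 7.263.
q = 5.67×10⁻⁸ × 1.553×10¹¹ / 7.263.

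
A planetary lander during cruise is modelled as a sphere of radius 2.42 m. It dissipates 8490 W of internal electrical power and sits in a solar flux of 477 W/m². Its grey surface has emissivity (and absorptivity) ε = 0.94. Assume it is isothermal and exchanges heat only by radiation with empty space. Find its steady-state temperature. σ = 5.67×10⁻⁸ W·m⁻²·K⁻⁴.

At steady state, absorbed solar power + internal power = radiated power.
Absorbed: α·S·A_cross = 0.94·477·18.40 = 8249 W (cross-section πr²).
Total input = 8249 + 8490 = 16740 W.
Radiated: εσ·A_surf·T⁴ with A_surf = 4πr² = 73.59 m².
T⁴ = 16740/(0.94·5.67×10⁻⁸·73.59) = 4.268×10⁹ K⁴.

T ≈ 256 K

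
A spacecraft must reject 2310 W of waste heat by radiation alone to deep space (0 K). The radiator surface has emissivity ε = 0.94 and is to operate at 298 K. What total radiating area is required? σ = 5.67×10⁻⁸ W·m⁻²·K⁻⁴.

A ≈ 5.50 m²

P = εσA T⁴ ⇒ A = P/(εσT⁴).
T⁴ = 7.886×10⁹ K⁴.
A = 2310/(0.94 × 5.67×10⁻⁸ × 7.886×10⁹).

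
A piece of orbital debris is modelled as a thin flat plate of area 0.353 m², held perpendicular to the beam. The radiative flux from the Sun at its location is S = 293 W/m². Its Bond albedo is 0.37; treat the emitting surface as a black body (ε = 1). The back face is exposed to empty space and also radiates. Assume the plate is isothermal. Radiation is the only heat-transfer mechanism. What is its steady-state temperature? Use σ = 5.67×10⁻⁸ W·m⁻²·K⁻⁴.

T ≈ 201 K

At equilibrium, absorbed power = emitted power.
Absorbing cross-section = A = 0.3530 m²; emitting surface = 2A = 0.7060 m² (ratio 2).
(1−a)S·A_cross = εσ·A_surf·T⁴  ⇒  T⁴ = (1−a)S/(2σ).
T⁴ = 0.630·293/(2·5.67×10⁻⁸) = 1.628×10⁹ K⁴.
T = (1.628×10⁹)^(1/4).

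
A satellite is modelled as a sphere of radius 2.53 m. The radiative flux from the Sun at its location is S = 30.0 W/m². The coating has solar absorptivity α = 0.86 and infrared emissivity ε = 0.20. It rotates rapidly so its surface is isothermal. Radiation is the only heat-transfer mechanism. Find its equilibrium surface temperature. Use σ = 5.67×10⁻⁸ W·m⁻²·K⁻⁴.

T ≈ 154 K

At equilibrium, absorbed power = emitted power.
Absorbing cross-section = πr² = 20.11 m²; emitting surface = 4πr² = 80.44 m² (ratio 4).
αS·A_cross = εσ·A_surf·T⁴  ⇒  T⁴ = αS/(ε·4σ).
T⁴ = 0.860·30.0/(0.20·4·5.67×10⁻⁸) = 5.688×10⁸ K⁴.
T = (5.688×10⁸)^(1/4).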